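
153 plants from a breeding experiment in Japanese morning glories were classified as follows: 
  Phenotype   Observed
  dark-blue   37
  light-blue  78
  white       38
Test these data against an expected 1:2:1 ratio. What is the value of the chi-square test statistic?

Under the 1:2:1 hypothesis (Σ ratio = 4, N = 153):
  dark-blue: 153 × 1/4 = 38.25
  light-blue: 153 × 2/4 = 76.5
  white: 153 × 1/4 = 38.25
χ² = Σ (O − E)² / E
  dark-blue: (37 − 38.25)² / 38.25 = 0.0408
  light-blue: (78 − 76.5)² / 76.5 = 0.0294
  white: (38 − 38.25)² / 38.25 = 0.0016
χ² = 0.0408 + 0.0294 + 0.0016 = 0.0718 ≈ 0.072

0.072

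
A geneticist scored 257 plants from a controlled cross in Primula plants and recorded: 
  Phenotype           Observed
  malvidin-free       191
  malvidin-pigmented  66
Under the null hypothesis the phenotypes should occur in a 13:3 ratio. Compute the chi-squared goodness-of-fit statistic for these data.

8.104

Under the 13:3 hypothesis (Σ ratio = 16, N = 257):
  malvidin-free: 257 × 13/16 = 208.8125
  malvidin-pigmented: 257 × 3/16 = 48.1875
χ² = Σ (O − E)² / E
  malvidin-free: (191 − 208.8125)² / 208.8125 = 1.5195
  malvidin-pigmented: (66 − 48.1875)² / 48.1875 = 6.5844
χ² = 1.5195 + 6.5844 = 8.1039 ≈ 8.104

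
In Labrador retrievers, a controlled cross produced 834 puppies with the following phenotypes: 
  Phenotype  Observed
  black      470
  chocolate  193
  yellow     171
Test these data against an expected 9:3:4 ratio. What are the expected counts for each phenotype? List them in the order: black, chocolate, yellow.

469.125, 156.375, 208.5

Total ratio parts = 16. Expected numbers out of 834:
  black: 834 × 9/16 = 469.125
  chocolate: 834 × 3/16 = 156.375
  yellow: 834 × 4/16 = 208.5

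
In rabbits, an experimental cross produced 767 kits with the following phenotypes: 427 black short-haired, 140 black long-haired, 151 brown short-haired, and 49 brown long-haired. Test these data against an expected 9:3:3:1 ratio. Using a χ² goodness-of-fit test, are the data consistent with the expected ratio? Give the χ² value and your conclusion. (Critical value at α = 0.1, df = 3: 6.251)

0.529; consistent

Under the 9:3:3:1 hypothesis (Σ ratio = 16, N = 767):
  black short-haired: 767 × 9/16 = 431.4375
  black long-haired: 767 × 3/16 = 143.8125
  brown short-haired: 767 × 3/16 = 143.8125
  brown long-haired: 767 × 1/16 = 47.9375
χ² = Σ (O − E)² / E
  black short-haired: (427 − 431.4375)² / 431.4375 = 0.0456
  black long-haired: (140 − 143.8125)² / 143.8125 = 0.1011
  brown short-haired: (151 − 143.8125)² / 143.8125 = 0.3592
  brown long-haired: (49 − 47.9375)² / 47.9375 = 0.0235
χ² = 0.0456 + 0.1011 + 0.3592 + 0.0235 = 0.5294 ≈ 0.529
Degrees of freedom = 4 − 1 = 3; critical value at α = 0.1 is 6.251.
Since 0.529 < 6.251, we fail to reject the null hypothesis — the data are consistent with the 9:3:3:1 ratio.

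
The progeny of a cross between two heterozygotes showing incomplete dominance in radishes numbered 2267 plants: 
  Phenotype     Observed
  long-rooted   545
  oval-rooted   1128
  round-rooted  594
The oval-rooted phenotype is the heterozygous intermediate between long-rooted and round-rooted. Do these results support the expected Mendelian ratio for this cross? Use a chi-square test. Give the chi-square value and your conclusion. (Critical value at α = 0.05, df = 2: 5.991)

2.172; consistent

With incomplete dominance, a heterozygote × heterozygote cross gives a 1:2:1 phenotypic ratio.
Total ratio parts = 4. Expected numbers out of 2267:
  long-rooted: 2267 × 1/4 = 566.75
  oval-rooted: 2267 × 2/4 = 1133.5
  round-rooted: 2267 × 1/4 = 566.75
χ² = Σ (O − E)² / E
  long-rooted: (545 − 566.75)² / 566.75 = 0.8347
  oval-rooted: (1128 − 1133.5)² / 1133.5 = 0.0267
  round-rooted: (594 − 566.75)² / 566.75 = 1.3102
χ² = 0.8347 + 0.0267 + 1.3102 = 2.1716 ≈ 2.172
Degrees of freedom = 3 − 1 = 2; critical value at α = 0.05 is 5.991.
Since 2.172 < 5.991, we fail to reject the null hypothesis — the data are consistent with the 1:2:1 ratio.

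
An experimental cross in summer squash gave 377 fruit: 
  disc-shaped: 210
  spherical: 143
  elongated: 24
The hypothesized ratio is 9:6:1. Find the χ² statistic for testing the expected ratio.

0.047

The 9:6:1 ratio has 16 parts, so with N = 377 the expected counts are:
  disc-shaped: 377 × 9/16 = 212.0625
  spherical: 377 × 6/16 = 141.375
  elongated: 377 × 1/16 = 23.5625
χ² = Σ (O − E)² / E
  disc-shaped: (210 − 212.0625)² / 212.0625 = 0.0201
  spherical: (143 − 141.375)² / 141.375 = 0.0187
  elongated: (24 − 23.5625)² / 23.5625 = 0.0081
χ² = 0.0201 + 0.0187 + 0.0081 = 0.0469 ≈ 0.047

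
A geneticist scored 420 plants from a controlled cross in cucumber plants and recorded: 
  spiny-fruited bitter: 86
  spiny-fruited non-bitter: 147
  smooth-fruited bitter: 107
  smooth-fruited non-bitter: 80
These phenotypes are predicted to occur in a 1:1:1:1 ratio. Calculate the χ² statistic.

26.229

Expected counts for N = 420 under a 1:1:1:1 ratio (total parts = 4):
  spiny-fruited bitter: 420 × 1/4 = 105
  spiny-fruited non-bitter: 420 × 1/4 = 105
  smooth-fruited bitter: 420 × 1/4 = 105
  smooth-fruited non-bitter: 420 × 1/4 = 105
χ² = Σ (O − E)² / E
  spiny-fruited bitter: (86 − 105)² / 105 = 3.4381
  spiny-fruited non-bitter: (147 − 105)² / 105 = 16.8000
  smooth-fruited bitter: (107 − 105)² / 105 = 0.0381
  smooth-fruited non-bitter: (80 − 105)² / 105 = 5.9524
χ² = 3.4381 + 16.8000 + 0.0381 + 5.9524 = 26.2286 ≈ 26.229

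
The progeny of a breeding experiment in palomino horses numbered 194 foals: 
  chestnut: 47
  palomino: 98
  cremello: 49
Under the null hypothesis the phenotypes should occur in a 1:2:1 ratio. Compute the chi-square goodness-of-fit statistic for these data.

0.062

Total ratio parts = 4. Expected numbers out of 194:
  chestnut: 194 × 1/4 = 48.5
  palomino: 194 × 2/4 = 97
  cremello: 194 × 1/4 = 48.5
χ² = Σ (O − E)² / E
  chestnut: (47 − 48.5)² / 48.5 = 0.0464
  palomino: (98 − 97)² / 97 = 0.0103
  cremello: (49 − 48.5)² / 48.5 = 0.0052
χ² = 0.0464 + 0.0103 + 0.0052 = 0.0619 ≈ 0.062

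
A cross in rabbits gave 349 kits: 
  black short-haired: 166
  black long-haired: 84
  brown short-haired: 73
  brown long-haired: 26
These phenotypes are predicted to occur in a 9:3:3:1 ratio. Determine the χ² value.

Under the 9:3:3:1 hypothesis (Σ ratio = 16, N = 349):
  black short-haired: 349 × 9/16 = 196.3125
  black long-haired: 349 × 3/16 = 65.4375
  brown short-haired: 349 × 3/16 = 65.4375
  brown long-haired: 349 × 1/16 = 21.8125
χ² = Σ (O − E)² / E
  black short-haired: (166 − 196.3125)² / 196.3125 = 4.6805
  black long-haired: (84 − 65.4375)² / 65.4375 = 5.2656
  brown short-haired: (73 − 65.4375)² / 65.4375 = 0.8740
  brown long-haired: (26 − 21.8125)² / 21.8125 = 0.8039
χ² = 4.6805 + 5.2656 + 0.8740 + 0.8039 = 11.624

11.624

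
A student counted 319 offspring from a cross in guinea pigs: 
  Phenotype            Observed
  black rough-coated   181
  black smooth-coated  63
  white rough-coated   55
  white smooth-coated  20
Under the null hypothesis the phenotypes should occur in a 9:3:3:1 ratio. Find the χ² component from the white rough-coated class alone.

0.387

Expected counts for N = 319 under a 9:3:3:1 ratio (total parts = 16):
  black rough-coated: 319 × 9/16 = 179.4375
  black smooth-coated: 319 × 3/16 = 59.8125
  white rough-coated: 319 × 3/16 = 59.8125
  white smooth-coated: 319 × 1/16 = 19.9375
Contribution of white rough-coated: (55 − 59.8125)² / 59.8125 = 0.3872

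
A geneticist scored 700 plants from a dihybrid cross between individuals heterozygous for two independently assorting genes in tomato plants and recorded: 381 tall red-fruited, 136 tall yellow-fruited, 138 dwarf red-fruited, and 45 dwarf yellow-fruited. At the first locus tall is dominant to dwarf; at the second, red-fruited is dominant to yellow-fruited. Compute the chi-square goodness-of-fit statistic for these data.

A dihybrid F₂ with independent assortment and complete dominance at both loci gives a 9:3:3:1 phenotypic ratio.
Total ratio parts = 16. Expected numbers out of 700:
  tall red-fruited: 700 × 9/16 = 393.75
  tall yellow-fruited: 700 × 3/16 = 131.25
  dwarf red-fruited: 700 × 3/16 = 131.25
  dwarf yellow-fruited: 700 × 1/16 = 43.75
χ² = Σ (O − E)² / E
  tall red-fruited: (381 − 393.75)² / 393.75 = 0.4129
  tall yellow-fruited: (136 − 131.25)² / 131.25 = 0.1719
  dwarf red-fruited: (138 − 131.25)² / 131.25 = 0.3471
  dwarf yellow-fruited: (45 − 43.75)² / 43.75 = 0.0357
χ² = 0.4129 + 0.1719 + 0.3471 + 0.0357 = 0.9676 ≈ 0.968

0.968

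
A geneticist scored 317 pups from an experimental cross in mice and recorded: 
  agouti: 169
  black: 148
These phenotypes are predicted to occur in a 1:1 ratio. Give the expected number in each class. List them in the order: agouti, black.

158.5, 158.5

Under the 1:1 hypothesis (Σ ratio = 2, N = 317):
  agouti: 317 × 1/2 = 158.5
  black: 317 × 1/2 = 158.5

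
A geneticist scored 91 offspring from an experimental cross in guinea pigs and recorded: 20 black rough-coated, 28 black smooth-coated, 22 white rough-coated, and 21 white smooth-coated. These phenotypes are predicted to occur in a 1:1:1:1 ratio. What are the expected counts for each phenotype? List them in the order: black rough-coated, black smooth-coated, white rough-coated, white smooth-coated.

22.75, 22.75, 22.75, 22.75

Under the 1:1:1:1 hypothesis (Σ ratio = 4, N = 91):
  black rough-coated: 91 × 1/4 = 22.75
  black smooth-coated: 91 × 1/4 = 22.75
  white rough-coated: 91 × 1/4 = 22.75
  white smooth-coated: 91 × 1/4 = 22.75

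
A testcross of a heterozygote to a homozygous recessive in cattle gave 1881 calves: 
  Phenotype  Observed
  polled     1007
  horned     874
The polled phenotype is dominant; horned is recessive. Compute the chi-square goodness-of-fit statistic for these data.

A testcross of a heterozygote (Aa × aa) gives a 1:1 phenotypic ratio.
Expected counts for N = 1881 under a 1:1 ratio (total parts = 2):
  polled: 1881 × 1/2 = 940.5
  horned: 1881 × 1/2 = 940.5
χ² = Σ (O − E)² / E
  polled: (1007 − 940.5)² / 940.5 = 4.7020
  horned: (874 − 940.5)² / 940.5 = 4.7020
χ² = 4.7020 + 4.7020 = 9.404

9.404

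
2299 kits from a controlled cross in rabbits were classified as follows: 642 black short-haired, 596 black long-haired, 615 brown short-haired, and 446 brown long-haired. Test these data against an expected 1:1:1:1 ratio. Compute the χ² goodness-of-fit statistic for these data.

Expected counts for N = 2299 under a 1:1:1:1 ratio (total parts = 4):
  black short-haired: 2299 × 1/4 = 574.75
  black long-haired: 2299 × 1/4 = 574.75
  brown short-haired: 2299 × 1/4 = 574.75
  brown long-haired: 2299 × 1/4 = 574.75
χ² = Σ (O − E)² / E
  black short-haired: (642 − 574.75)² / 574.75 = 7.8687
  black long-haired: (596 − 574.75)² / 574.75 = 0.7857
  brown short-haired: (615 − 574.75)² / 574.75 = 2.8187
  brown long-haired: (446 − 574.75)² / 574.75 = 28.8413
χ² = 7.8687 + 0.7857 + 2.8187 + 28.8413 = 40.3144 ≈ 40.314

40.314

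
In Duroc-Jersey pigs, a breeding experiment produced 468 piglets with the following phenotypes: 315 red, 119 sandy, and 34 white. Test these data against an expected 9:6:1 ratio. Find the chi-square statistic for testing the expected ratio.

The 9:6:1 ratio has 16 parts, so with N = 468 the expected counts are:
  red: 468 × 9/16 = 263.25
  sandy: 468 × 6/16 = 175.5
  white: 468 × 1/16 = 29.25
χ² = Σ (O − E)² / E
  red: (315 − 263.25)² / 263.25 = 10.1731
  sandy: (119 − 175.5)² / 175.5 = 18.1895
  white: (34 − 29.25)² / 29.25 = 0.7714
χ² = 10.1731 + 18.1895 + 0.7714 = 29.134

29.134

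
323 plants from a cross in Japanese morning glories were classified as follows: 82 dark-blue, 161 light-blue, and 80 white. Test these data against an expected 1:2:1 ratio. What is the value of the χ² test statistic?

0.028

Under the 1:2:1 hypothesis (Σ ratio = 4, N = 323):
  dark-blue: 323 × 1/4 = 80.75
  light-blue: 323 × 2/4 = 161.5
  white: 323 × 1/4 = 80.75
χ² = Σ (O − E)² / E
  dark-blue: (82 − 80.75)² / 80.75 = 0.0193
  light-blue: (161 − 161.5)² / 161.5 = 0.0015
  white: (80 − 80.75)² / 80.75 = 0.0070
χ² = 0.0193 + 0.0015 + 0.0070 = 0.0278 ≈ 0.028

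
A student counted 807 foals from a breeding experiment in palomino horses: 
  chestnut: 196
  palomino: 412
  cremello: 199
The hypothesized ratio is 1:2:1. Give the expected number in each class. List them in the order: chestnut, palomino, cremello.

201.75, 403.5, 201.75

Expected counts for N = 807 under a 1:2:1 ratio (total parts = 4):
  chestnut: 807 × 1/4 = 201.75
  palomino: 807 × 2/4 = 403.5
  cremello: 807 × 1/4 = 201.75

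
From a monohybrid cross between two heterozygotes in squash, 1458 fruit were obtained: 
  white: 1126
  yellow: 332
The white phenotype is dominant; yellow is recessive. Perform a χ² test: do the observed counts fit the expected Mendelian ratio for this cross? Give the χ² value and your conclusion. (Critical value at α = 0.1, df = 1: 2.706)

For a monohybrid cross between heterozygotes with complete dominance, the expected phenotypic ratio is 3:1.
Under the 3:1 hypothesis (Σ ratio = 4, N = 1458):
  white: 1458 × 3/4 = 1093.5
  yellow: 1458 × 1/4 = 364.5
χ² = Σ (O − E)² / E
  white: (1126 − 1093.5)² / 1093.5 = 0.9659
  yellow: (332 − 364.5)² / 364.5 = 2.8978
χ² = 0.9659 + 2.8978 = 3.8637 ≈ 3.864
Degrees of freedom = 2 − 1 = 1; critical value at α = 0.1 is 2.706.
Since 3.864 > 2.706, we reject the null hypothesis — the data do not fit the 3:1 ratio.

3.864; not consistent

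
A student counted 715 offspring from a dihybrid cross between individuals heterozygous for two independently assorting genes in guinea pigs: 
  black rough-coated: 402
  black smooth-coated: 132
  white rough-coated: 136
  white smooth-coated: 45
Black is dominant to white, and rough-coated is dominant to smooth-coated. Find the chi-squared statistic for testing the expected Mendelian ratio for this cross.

0.062

A dihybrid F₂ with independent assortment and complete dominance at both loci gives a 9:3:3:1 phenotypic ratio.
Expected counts for N = 715 under a 9:3:3:1 ratio (total parts = 16):
  black rough-coated: 715 × 9/16 = 402.1875
  black smooth-coated: 715 × 3/16 = 134.0625
  white rough-coated: 715 × 3/16 = 134.0625
  white smooth-coated: 715 × 1/16 = 44.6875
χ² = Σ (O − E)² / E
  black rough-coated: (402 − 402.1875)² / 402.1875 = 0.0001
  black smooth-coated: (132 − 134.0625)² / 134.0625 = 0.0317
  white rough-coated: (136 − 134.0625)² / 134.0625 = 0.0280
  white smooth-coated: (45 − 44.6875)² / 44.6875 = 0.0022
χ² = 0.0001 + 0.0317 + 0.0280 + 0.0022 = 0.062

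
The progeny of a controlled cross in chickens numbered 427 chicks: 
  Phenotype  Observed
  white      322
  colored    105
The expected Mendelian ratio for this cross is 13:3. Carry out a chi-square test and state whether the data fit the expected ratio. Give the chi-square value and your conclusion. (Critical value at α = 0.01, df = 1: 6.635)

9.560; not consistent

Under the 13:3 hypothesis (Σ ratio = 16, N = 427):
  white: 427 × 13/16 = 346.9375
  colored: 427 × 3/16 = 80.0625
χ² = Σ (O − E)² / E
  white: (322 − 346.9375)² / 346.9375 = 1.7925
  colored: (105 − 80.0625)² / 80.0625 = 7.7674
χ² = 1.7925 + 7.7674 = 9.5599 ≈ 9.560
Degrees of freedom = 2 − 1 = 1; critical value at α = 0.01 is 6.635.
Since 9.560 > 6.635, we reject the null hypothesis — the data do not fit the 13:3 ratio.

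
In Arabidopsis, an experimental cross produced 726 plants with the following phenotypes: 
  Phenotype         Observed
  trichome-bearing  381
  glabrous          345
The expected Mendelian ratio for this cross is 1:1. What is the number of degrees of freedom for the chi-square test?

1

A goodness-of-fit test with 2 phenotype classes has df = 2 − 1 = 1.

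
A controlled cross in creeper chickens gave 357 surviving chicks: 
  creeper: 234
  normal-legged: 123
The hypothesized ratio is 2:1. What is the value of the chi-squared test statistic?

0.202

Expected counts for N = 357 under a 2:1 ratio (total parts = 3):
  creeper: 357 × 2/3 = 238
  normal-legged: 357 × 1/3 = 119
χ² = Σ (O − E)² / E
  creeper: (234 − 238)² / 238 = 0.0672
  normal-legged: (123 − 119)² / 119 = 0.1345
χ² = 0.0672 + 0.1345 = 0.2017 ≈ 0.202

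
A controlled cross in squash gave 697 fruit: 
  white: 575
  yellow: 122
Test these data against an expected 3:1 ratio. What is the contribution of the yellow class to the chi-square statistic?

15.668

The 3:1 ratio has 4 parts, so with N = 697 the expected counts are:
  white: 697 × 3/4 = 522.75
  yellow: 697 × 1/4 = 174.25
Contribution of yellow: (122 − 174.25)² / 174.25 = 15.6675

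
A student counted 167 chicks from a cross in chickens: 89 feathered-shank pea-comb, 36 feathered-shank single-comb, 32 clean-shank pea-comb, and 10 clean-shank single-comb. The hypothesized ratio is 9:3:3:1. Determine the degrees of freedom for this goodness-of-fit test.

3

A goodness-of-fit test with 4 phenotype classes has df = 4 − 1 = 3.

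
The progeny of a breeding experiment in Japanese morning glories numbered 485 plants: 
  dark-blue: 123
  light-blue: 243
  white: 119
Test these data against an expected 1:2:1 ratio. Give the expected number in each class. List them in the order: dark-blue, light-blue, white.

Total ratio parts = 4. Expected numbers out of 485:
  dark-blue: 485 × 1/4 = 121.25
  light-blue: 485 × 2/4 = 242.5
  white: 485 × 1/4 = 121.25

121.25, 242.5, 121.25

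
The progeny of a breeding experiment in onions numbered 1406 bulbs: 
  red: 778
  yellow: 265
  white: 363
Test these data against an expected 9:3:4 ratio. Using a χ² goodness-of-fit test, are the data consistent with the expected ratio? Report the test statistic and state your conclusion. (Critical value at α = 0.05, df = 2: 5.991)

0.593; consistent

Under the 9:3:4 hypothesis (Σ ratio = 16, N = 1406):
  red: 1406 × 9/16 = 790.875
  yellow: 1406 × 3/16 = 263.625
  white: 1406 × 4/16 = 351.5
χ² = Σ (O − E)² / E
  red: (778 − 790.875)² / 790.875 = 0.2096
  yellow: (265 − 263.625)² / 263.625 = 0.0072
  white: (363 − 351.5)² / 351.5 = 0.3762
χ² = 0.2096 + 0.0072 + 0.3762 = 0.593
Degrees of freedom = 3 − 1 = 2; critical value at α = 0.05 is 5.991.
Since 0.593 < 5.991, we fail to reject the null hypothesis — the data are consistent with the 9:3:4 ratio.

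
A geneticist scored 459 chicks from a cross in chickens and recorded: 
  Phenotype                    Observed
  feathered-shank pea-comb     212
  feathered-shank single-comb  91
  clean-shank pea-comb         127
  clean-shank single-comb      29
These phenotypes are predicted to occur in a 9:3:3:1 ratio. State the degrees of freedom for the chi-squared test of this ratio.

3

A goodness-of-fit test with 4 phenotype classes has df = 4 − 1 = 3.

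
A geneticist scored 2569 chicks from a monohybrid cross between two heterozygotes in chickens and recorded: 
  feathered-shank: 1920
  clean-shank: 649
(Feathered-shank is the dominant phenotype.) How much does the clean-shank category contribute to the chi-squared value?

0.071

For a monohybrid cross between heterozygotes with complete dominance, the expected phenotypic ratio is 3:1.
Under the 3:1 hypothesis (Σ ratio = 4, N = 2569):
  feathered-shank: 2569 × 3/4 = 1926.75
  clean-shank: 2569 × 1/4 = 642.25
Contribution of clean-shank: (649 − 642.25)² / 642.25 = 0.0709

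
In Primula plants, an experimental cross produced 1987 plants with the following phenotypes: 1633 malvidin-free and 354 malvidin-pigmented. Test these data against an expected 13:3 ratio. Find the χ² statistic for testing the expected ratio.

1.138

Expected counts for N = 1987 under a 13:3 ratio (total parts = 16):
  malvidin-free: 1987 × 13/16 = 1614.4375
  malvidin-pigmented: 1987 × 3/16 = 372.5625
χ² = Σ (O − E)² / E
  malvidin-free: (1633 − 1614.4375)² / 1614.4375 = 0.2134
  malvidin-pigmented: (354 − 372.5625)² / 372.5625 = 0.9249
χ² = 0.2134 + 0.9249 = 1.1383 ≈ 1.138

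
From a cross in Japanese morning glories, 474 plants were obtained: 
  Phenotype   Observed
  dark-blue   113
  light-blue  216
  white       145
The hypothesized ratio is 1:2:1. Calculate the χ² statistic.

The 1:2:1 ratio has 4 parts, so with N = 474 the expected counts are:
  dark-blue: 474 × 1/4 = 118.5
  light-blue: 474 × 2/4 = 237
  white: 474 × 1/4 = 118.5
χ² = Σ (O − E)² / E
  dark-blue: (113 − 118.5)² / 118.5 = 0.2553
  light-blue: (216 − 237)² / 237 = 1.8608
  white: (145 − 118.5)² / 118.5 = 5.9262
χ² = 0.2553 + 1.8608 + 5.9262 = 8.0423 ≈ 8.042

8.042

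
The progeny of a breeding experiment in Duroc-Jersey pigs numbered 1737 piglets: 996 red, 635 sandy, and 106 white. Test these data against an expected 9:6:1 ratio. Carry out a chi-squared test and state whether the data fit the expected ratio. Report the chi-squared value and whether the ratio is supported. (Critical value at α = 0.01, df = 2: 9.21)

0.839; consistent

The 9:6:1 ratio has 16 parts, so with N = 1737 the expected counts are:
  red: 1737 × 9/16 = 977.0625
  sandy: 1737 × 6/16 = 651.375
  white: 1737 × 1/16 = 108.5625
χ² = Σ (O − E)² / E
  red: (996 − 977.0625)² / 977.0625 = 0.3670
  sandy: (635 − 651.375)² / 651.375 = 0.4117
  white: (106 − 108.5625)² / 108.5625 = 0.0605
χ² = 0.3670 + 0.4117 + 0.0605 = 0.8392 ≈ 0.839
Degrees of freedom = 3 − 1 = 2; critical value at α = 0.01 is 9.21.
Since 0.839 < 9.21, we fail to reject the null hypothesis — the data are consistent with the 9:6:1 ratio.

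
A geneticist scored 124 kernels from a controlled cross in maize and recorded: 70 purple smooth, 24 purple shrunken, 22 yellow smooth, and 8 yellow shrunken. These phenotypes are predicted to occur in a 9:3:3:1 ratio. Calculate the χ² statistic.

Total ratio parts = 16. Expected numbers out of 124:
  purple smooth: 124 × 9/16 = 69.75
  purple shrunken: 124 × 3/16 = 23.25
  yellow smooth: 124 × 3/16 = 23.25
  yellow shrunken: 124 × 1/16 = 7.75
χ² = Σ (O − E)² / E
  purple smooth: (70 − 69.75)² / 69.75 = 0.0009
  purple shrunken: (24 − 23.25)² / 23.25 = 0.0242
  yellow smooth: (22 − 23.25)² / 23.25 = 0.0672
  yellow shrunken: (8 − 7.75)² / 7.75 = 0.0081
χ² = 0.0009 + 0.0242 + 0.0672 + 0.0081 = 0.1004 ≈ 0.100

0.100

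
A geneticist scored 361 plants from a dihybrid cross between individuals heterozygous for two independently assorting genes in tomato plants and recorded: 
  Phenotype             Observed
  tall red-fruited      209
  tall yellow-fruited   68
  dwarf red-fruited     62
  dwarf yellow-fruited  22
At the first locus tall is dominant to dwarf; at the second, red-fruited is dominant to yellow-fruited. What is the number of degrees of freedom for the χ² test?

3

A dihybrid F₂ with independent assortment and complete dominance at both loci gives a 9:3:3:1 phenotypic ratio.
A goodness-of-fit test with 4 phenotype classes has df = 4 − 1 = 3.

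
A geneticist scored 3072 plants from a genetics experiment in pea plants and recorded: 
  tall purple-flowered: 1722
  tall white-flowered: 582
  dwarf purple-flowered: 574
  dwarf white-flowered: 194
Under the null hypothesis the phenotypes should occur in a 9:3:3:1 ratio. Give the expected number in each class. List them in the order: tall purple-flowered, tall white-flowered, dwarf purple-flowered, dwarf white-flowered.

Total ratio parts = 16. Expected numbers out of 3072:
  tall purple-flowered: 3072 × 9/16 = 1728
  tall white-flowered: 3072 × 3/16 = 576
  dwarf purple-flowered: 3072 × 3/16 = 576
  dwarf white-flowered: 3072 × 1/16 = 192

1728, 576, 576, 192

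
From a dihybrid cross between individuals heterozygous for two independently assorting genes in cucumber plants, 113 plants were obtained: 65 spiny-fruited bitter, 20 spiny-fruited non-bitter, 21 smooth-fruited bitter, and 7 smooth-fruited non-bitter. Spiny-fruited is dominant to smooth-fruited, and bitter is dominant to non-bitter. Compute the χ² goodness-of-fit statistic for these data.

0.101

A dihybrid F₂ with independent assortment and complete dominance at both loci gives a 9:3:3:1 phenotypic ratio.
The 9:3:3:1 ratio has 16 parts, so with N = 113 the expected counts are:
  spiny-fruited bitter: 113 × 9/16 = 63.5625
  spiny-fruited non-bitter: 113 × 3/16 = 21.1875
  smooth-fruited bitter: 113 × 3/16 = 21.1875
  smooth-fruited non-bitter: 113 × 1/16 = 7.0625
χ² = Σ (O − E)² / E
  spiny-fruited bitter: (65 − 63.5625)² / 63.5625 = 0.0325
  spiny-fruited non-bitter: (20 − 21.1875)² / 21.1875 = 0.0666
  smooth-fruited bitter: (21 − 21.1875)² / 21.1875 = 0.0017
  smooth-fruited non-bitter: (7 − 7.0625)² / 7.0625 = 0.0006
χ² = 0.0325 + 0.0666 + 0.0017 + 0.0006 = 0.1014 ≈ 0.101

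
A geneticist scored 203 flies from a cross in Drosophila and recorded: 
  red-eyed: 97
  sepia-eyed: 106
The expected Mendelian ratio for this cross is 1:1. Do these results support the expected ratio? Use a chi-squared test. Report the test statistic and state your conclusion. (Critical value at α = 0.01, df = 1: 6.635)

Total ratio parts = 2. Expected numbers out of 203:
  red-eyed: 203 × 1/2 = 101.5
  sepia-eyed: 203 × 1/2 = 101.5
χ² = Σ (O − E)² / E
  red-eyed: (97 − 101.5)² / 101.5 = 0.1995
  sepia-eyed: (106 − 101.5)² / 101.5 = 0.1995
χ² = 0.1995 + 0.1995 = 0.399
Degrees of freedom = 2 − 1 = 1; critical value at α = 0.01 is 6.635.
Since 0.399 < 6.635, we fail to reject the null hypothesis — the data are consistent with the 1:1 ratio.

0.399; consistent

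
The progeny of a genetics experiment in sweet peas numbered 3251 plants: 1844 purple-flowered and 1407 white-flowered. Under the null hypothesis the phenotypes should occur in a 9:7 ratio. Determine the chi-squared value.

0.293

Total ratio parts = 16. Expected numbers out of 3251:
  purple-flowered: 3251 × 9/16 = 1828.6875
  white-flowered: 3251 × 7/16 = 1422.3125
χ² = Σ (O − E)² / E
  purple-flowered: (1844 − 1828.6875)² / 1828.6875 = 0.1282
  white-flowered: (1407 − 1422.3125)² / 1422.3125 = 0.1649
χ² = 0.1282 + 0.1649 = 0.2931 ≈ 0.293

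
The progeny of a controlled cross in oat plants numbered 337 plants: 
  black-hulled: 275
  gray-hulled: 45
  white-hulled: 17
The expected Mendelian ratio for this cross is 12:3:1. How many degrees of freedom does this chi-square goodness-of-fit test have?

A goodness-of-fit test with 3 phenotype classes has df = 3 − 1 = 2.

2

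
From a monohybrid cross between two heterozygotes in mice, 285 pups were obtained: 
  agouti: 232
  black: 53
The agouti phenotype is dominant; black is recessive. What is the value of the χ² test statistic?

6.233

For a monohybrid cross between heterozygotes with complete dominance, the expected phenotypic ratio is 3:1.
Total ratio parts = 4. Expected numbers out of 285:
  agouti: 285 × 3/4 = 213.75
  black: 285 × 1/4 = 71.25
χ² = Σ (O − E)² / E
  agouti: (232 − 213.75)² / 213.75 = 1.5582
  black: (53 − 71.25)² / 71.25 = 4.6746
χ² = 1.5582 + 4.6746 = 6.2328 ≈ 6.233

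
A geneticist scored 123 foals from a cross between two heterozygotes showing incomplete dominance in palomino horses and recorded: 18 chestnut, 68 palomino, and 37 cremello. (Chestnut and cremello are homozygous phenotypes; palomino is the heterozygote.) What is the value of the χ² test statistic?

7.244

With incomplete dominance, a heterozygote × heterozygote cross gives a 1:2:1 phenotypic ratio.
Total ratio parts = 4. Expected numbers out of 123:
  chestnut: 123 × 1/4 = 30.75
  palomino: 123 × 2/4 = 61.5
  cremello: 123 × 1/4 = 30.75
χ² = Σ (O − E)² / E
  chestnut: (18 − 30.75)² / 30.75 = 5.2866
  palomino: (68 − 61.5)² / 61.5 = 0.6870
  cremello: (37 − 30.75)² / 30.75 = 1.2703
χ² = 5.2866 + 0.6870 + 1.2703 = 7.2439 ≈ 7.244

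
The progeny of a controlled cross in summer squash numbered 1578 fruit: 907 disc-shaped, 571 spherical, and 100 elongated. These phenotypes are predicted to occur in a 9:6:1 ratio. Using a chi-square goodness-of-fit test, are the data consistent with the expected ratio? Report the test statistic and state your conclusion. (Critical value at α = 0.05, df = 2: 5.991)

1.170; consistent

Total ratio parts = 16. Expected numbers out of 1578:
  disc-shaped: 1578 × 9/16 = 887.625
  spherical: 1578 × 6/16 = 591.75
  elongated: 1578 × 1/16 = 98.625
χ² = Σ (O − E)² / E
  disc-shaped: (907 − 887.625)² / 887.625 = 0.4229
  spherical: (571 − 591.75)² / 591.75 = 0.7276
  elongated: (100 − 98.625)² / 98.625 = 0.0192
χ² = 0.4229 + 0.7276 + 0.0192 = 1.1697 ≈ 1.170
Degrees of freedom = 3 − 1 = 2; critical value at α = 0.05 is 5.991.
Since 1.170 < 5.991, we fail to reject the null hypothesis — the data are consistent with the 9:6:1 ratio.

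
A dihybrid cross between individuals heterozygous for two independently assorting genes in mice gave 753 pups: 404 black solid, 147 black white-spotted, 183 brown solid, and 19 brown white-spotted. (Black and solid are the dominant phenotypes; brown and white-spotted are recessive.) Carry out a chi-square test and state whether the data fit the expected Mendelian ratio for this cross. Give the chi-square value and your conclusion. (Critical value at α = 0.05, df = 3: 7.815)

A dihybrid F₂ with independent assortment and complete dominance at both loci gives a 9:3:3:1 phenotypic ratio.
Expected counts for N = 753 under a 9:3:3:1 ratio (total parts = 16):
  black solid: 753 × 9/16 = 423.5625
  black white-spotted: 753 × 3/16 = 141.1875
  brown solid: 753 × 3/16 = 141.1875
  brown white-spotted: 753 × 1/16 = 47.0625
χ² = Σ (O − E)² / E
  black solid: (404 − 423.5625)² / 423.5625 = 0.9035
  black white-spotted: (147 − 141.1875)² / 141.1875 = 0.2393
  brown solid: (183 − 141.1875)² / 141.1875 = 12.3827
  brown white-spotted: (19 − 47.0625)² / 47.0625 = 16.7332
χ² = 0.9035 + 0.2393 + 12.3827 + 16.7332 = 30.2587 ≈ 30.259
Degrees of freedom = 4 − 1 = 3; critical value at α = 0.05 is 7.815.
Since 30.259 > 7.815, we reject the null hypothesis — the data do not fit the 9:3:3:1 ratio.

30.259; not consistent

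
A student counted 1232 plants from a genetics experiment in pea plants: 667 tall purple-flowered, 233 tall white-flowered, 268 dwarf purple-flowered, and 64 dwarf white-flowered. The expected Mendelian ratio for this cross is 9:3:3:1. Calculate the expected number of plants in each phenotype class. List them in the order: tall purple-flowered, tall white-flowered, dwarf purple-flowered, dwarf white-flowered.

693, 231, 231, 77

Total ratio parts = 16. Expected numbers out of 1232:
  tall purple-flowered: 1232 × 9/16 = 693
  tall white-flowered: 1232 × 3/16 = 231
  dwarf purple-flowered: 1232 × 3/16 = 231
  dwarf white-flowered: 1232 × 1/16 = 77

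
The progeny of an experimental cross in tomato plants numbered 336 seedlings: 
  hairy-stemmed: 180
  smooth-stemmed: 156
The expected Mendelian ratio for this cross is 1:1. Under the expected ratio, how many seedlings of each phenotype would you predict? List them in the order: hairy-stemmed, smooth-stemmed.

Total ratio parts = 2. Expected numbers out of 336:
  hairy-stemmed: 336 × 1/2 = 168
  smooth-stemmed: 336 × 1/2 = 168

168, 168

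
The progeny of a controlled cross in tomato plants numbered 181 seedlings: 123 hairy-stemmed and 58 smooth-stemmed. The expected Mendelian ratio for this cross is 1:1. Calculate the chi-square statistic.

Under the 1:1 hypothesis (Σ ratio = 2, N = 181):
  hairy-stemmed: 181 × 1/2 = 90.5
  smooth-stemmed: 181 × 1/2 = 90.5
χ² = Σ (O − E)² / E
  hairy-stemmed: (123 − 90.5)² / 90.5 = 11.6713
  smooth-stemmed: (58 − 90.5)² / 90.5 = 11.6713
χ² = 11.6713 + 11.6713 = 23.3426 ≈ 23.343

23.343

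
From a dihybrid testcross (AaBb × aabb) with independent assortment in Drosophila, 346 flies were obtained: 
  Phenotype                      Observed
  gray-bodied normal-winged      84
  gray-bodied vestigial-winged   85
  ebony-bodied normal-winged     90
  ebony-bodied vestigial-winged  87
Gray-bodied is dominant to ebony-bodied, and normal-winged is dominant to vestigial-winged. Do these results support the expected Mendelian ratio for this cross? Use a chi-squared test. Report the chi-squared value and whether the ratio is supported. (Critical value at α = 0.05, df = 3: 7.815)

0.243; consistent

A dihybrid testcross with independent assortment gives a 1:1:1:1 ratio.
Expected counts for N = 346 under a 1:1:1:1 ratio (total parts = 4):
  gray-bodied normal-winged: 346 × 1/4 = 86.5
  gray-bodied vestigial-winged: 346 × 1/4 = 86.5
  ebony-bodied normal-winged: 346 × 1/4 = 86.5
  ebony-bodied vestigial-winged: 346 × 1/4 = 86.5
χ² = Σ (O − E)² / E
  gray-bodied normal-winged: (84 − 86.5)² / 86.5 = 0.0723
  gray-bodied vestigial-winged: (85 − 86.5)² / 86.5 = 0.0260
  ebony-bodied normal-winged: (90 − 86.5)² / 86.5 = 0.1416
  ebony-bodied vestigial-winged: (87 − 86.5)² / 86.5 = 0.0029
χ² = 0.0723 + 0.0260 + 0.1416 + 0.0029 = 0.2428 ≈ 0.243
Degrees of freedom = 4 − 1 = 3; critical value at α = 0.05 is 7.815.
Since 0.243 < 7.815, we fail to reject the null hypothesis — the data are consistent with the 1:1:1:1 ratio.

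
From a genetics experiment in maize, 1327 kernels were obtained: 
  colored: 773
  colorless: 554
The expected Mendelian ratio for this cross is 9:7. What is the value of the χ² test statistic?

The 9:7 ratio has 16 parts, so with N = 1327 the expected counts are:
  colored: 1327 × 9/16 = 746.4375
  colorless: 1327 × 7/16 = 580.5625
χ² = Σ (O − E)² / E
  colored: (773 − 746.4375)² / 746.4375 = 0.9452
  colorless: (554 − 580.5625)² / 580.5625 = 1.2153
χ² = 0.9452 + 1.2153 = 2.1605 ≈ 2.161

2.161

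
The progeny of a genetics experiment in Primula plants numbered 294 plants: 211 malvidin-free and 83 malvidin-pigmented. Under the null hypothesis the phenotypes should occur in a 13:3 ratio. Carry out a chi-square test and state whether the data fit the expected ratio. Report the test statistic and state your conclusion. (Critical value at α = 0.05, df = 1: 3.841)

Under the 13:3 hypothesis (Σ ratio = 16, N = 294):
  malvidin-free: 294 × 13/16 = 238.875
  malvidin-pigmented: 294 × 3/16 = 55.125
χ² = Σ (O − E)² / E
  malvidin-free: (211 − 238.875)² / 238.875 = 3.2528
  malvidin-pigmented: (83 − 55.125)² / 55.125 = 14.0955
χ² = 3.2528 + 14.0955 = 17.3483 ≈ 17.348
Degrees of freedom = 2 − 1 = 1; critical value at α = 0.05 is 3.841.
Since 17.348 > 3.841, we reject the null hypothesis — the data do not fit the 13:3 ratio.

17.348; not consistent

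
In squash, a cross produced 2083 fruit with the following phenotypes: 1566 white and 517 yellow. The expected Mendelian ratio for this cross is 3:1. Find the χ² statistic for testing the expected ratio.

0.036

The 3:1 ratio has 4 parts, so with N = 2083 the expected counts are:
  white: 2083 × 3/4 = 1562.25
  yellow: 2083 × 1/4 = 520.75
χ² = Σ (O − E)² / E
  white: (1566 − 1562.25)² / 1562.25 = 0.0090
  yellow: (517 − 520.75)² / 520.75 = 0.0270
χ² = 0.0090 + 0.0270 = 0.036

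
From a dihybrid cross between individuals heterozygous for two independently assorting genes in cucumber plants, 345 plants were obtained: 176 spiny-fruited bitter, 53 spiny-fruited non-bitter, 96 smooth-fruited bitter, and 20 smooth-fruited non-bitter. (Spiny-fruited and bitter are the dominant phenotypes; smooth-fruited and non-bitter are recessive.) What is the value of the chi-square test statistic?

19.063

A dihybrid F₂ with independent assortment and complete dominance at both loci gives a 9:3:3:1 phenotypic ratio.
Total ratio parts = 16. Expected numbers out of 345:
  spiny-fruited bitter: 345 × 9/16 = 194.0625
  spiny-fruited non-bitter: 345 × 3/16 = 64.6875
  smooth-fruited bitter: 345 × 3/16 = 64.6875
  smooth-fruited non-bitter: 345 × 1/16 = 21.5625
χ² = Σ (O − E)² / E
  spiny-fruited bitter: (176 − 194.0625)² / 194.0625 = 1.6812
  spiny-fruited non-bitter: (53 − 64.6875)² / 64.6875 = 2.1117
  smooth-fruited bitter: (96 − 64.6875)² / 64.6875 = 15.1571
  smooth-fruited non-bitter: (20 − 21.5625)² / 21.5625 = 0.1132
χ² = 1.6812 + 2.1117 + 15.1571 + 0.1132 = 19.0632 ≈ 19.063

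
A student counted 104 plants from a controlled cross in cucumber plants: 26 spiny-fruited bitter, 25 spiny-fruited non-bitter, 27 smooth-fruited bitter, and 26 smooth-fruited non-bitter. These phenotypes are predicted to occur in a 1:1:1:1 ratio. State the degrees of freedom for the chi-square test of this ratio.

3

A goodness-of-fit test with 4 phenotype classes has df = 4 − 1 = 3.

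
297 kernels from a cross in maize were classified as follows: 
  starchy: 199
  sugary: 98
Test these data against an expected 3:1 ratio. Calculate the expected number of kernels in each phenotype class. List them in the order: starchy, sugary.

The 3:1 ratio has 4 parts, so with N = 297 the expected counts are:
  starchy: 297 × 3/4 = 222.75
  sugary: 297 × 1/4 = 74.25

222.75, 74.25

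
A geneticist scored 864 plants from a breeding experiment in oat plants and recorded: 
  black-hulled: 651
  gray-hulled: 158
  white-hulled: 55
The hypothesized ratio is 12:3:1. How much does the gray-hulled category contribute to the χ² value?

0.099

Expected counts for N = 864 under a 12:3:1 ratio (total parts = 16):
  black-hulled: 864 × 12/16 = 648
  gray-hulled: 864 × 3/16 = 162
  white-hulled: 864 × 1/16 = 54
Contribution of gray-hulled: (158 − 162)² / 162 = 0.0988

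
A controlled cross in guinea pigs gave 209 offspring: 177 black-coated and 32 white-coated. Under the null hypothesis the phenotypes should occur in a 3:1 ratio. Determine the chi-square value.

Total ratio parts = 4. Expected numbers out of 209:
  black-coated: 209 × 3/4 = 156.75
  white-coated: 209 × 1/4 = 52.25
χ² = Σ (O − E)² / E
  black-coated: (177 − 156.75)² / 156.75 = 2.6160
  white-coated: (32 − 52.25)² / 52.25 = 7.8481
χ² = 2.6160 + 7.8481 = 10.4641 ≈ 10.464

10.464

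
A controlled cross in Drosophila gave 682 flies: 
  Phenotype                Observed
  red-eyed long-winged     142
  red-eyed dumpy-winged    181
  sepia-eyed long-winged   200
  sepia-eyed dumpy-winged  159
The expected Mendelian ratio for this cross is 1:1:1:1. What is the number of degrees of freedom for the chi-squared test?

3

A goodness-of-fit test with 4 phenotype classes has df = 4 − 1 = 3.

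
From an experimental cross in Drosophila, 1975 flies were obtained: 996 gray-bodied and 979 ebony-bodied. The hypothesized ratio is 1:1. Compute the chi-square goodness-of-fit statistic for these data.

0.146

The 1:1 ratio has 2 parts, so with N = 1975 the expected counts are:
  gray-bodied: 1975 × 1/2 = 987.5
  ebony-bodied: 1975 × 1/2 = 987.5
χ² = Σ (O − E)² / E
  gray-bodied: (996 − 987.5)² / 987.5 = 0.0732
  ebony-bodied: (979 − 987.5)² / 987.5 = 0.0732
χ² = 0.0732 + 0.0732 = 0.1464 ≈ 0.146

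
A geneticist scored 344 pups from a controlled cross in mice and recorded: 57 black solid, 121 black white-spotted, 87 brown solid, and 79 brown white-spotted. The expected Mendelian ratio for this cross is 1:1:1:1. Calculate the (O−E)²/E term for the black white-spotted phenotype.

14.244

Under the 1:1:1:1 hypothesis (Σ ratio = 4, N = 344):
  black solid: 344 × 1/4 = 86
  black white-spotted: 344 × 1/4 = 86
  brown solid: 344 × 1/4 = 86
  brown white-spotted: 344 × 1/4 = 86
Contribution of black white-spotted: (121 − 86)² / 86 = 14.2442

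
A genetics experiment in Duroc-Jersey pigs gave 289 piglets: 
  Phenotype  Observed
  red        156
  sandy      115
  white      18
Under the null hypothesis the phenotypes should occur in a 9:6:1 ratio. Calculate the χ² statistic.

Under the 9:6:1 hypothesis (Σ ratio = 16, N = 289):
  red: 289 × 9/16 = 162.5625
  sandy: 289 × 6/16 = 108.375
  white: 289 × 1/16 = 18.0625
χ² = Σ (O − E)² / E
  red: (156 − 162.5625)² / 162.5625 = 0.2649
  sandy: (115 − 108.375)² / 108.375 = 0.4050
  white: (18 − 18.0625)² / 18.0625 = 0.0002
χ² = 0.2649 + 0.4050 + 0.0002 = 0.6701 ≈ 0.670

0.670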